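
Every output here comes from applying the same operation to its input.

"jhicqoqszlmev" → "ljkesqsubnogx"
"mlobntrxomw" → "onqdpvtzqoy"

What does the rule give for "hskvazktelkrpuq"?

Each output is the input with this applied: shift every letter 2 places forward in the alphabet (wrapping around).
Applying that to "hskvazktelkrpuq" gives "jumxcbmvgnmtrws".

jumxcbmvgnmtrws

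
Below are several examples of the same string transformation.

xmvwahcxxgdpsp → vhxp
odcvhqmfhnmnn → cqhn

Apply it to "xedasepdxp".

dex

The rule is to keep one character in every 3, starting at position 3 (positions 3rd, 6th, 9th, ...).
So "xedasepdxp" becomes "dex".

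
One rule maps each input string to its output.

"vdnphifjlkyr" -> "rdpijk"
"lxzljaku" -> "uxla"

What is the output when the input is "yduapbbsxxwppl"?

In each case the input is transformed by: move the last character to the front, then keep every other character starting from the first (positions 1st, 3rd, 5th, ...).
On "yduapbbsxxwppl" that produces "ldabsxp".
(Check on "lxzljaku": → "ulxzljak" → "uxla" ✓)

ldabsxp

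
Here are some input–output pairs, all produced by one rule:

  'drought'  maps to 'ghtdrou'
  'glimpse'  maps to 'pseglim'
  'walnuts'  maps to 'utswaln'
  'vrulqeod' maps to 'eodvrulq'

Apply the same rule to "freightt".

The rule is to move the last 3 characters to the front (rotate right by 3).
On "freightt" that produces "httfreig".

httfreig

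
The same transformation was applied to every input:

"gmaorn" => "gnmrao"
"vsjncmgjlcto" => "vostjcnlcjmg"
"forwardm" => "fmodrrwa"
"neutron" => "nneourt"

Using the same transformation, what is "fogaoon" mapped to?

fnoogoa

The transformation: take characters alternately from the front and the back (1st, last, 2nd, 2nd-last, ...).
Applying that to "fogaoon" gives "fnoogoa".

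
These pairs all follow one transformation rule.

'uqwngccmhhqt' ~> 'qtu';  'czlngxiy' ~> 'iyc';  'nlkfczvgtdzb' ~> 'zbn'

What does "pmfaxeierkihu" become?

Looking at the pairs, the operation is to move the last 2 characters to the front (rotate right by 2), then keep only the first 3 characters.
Starting from "pmfaxeierkihu": after the first operation, "hupmfaxeierki"; after the second, "hup".
(Check on "nlkfczvgtdzb": → "zbnlkfczvgtd" → "zbn" ✓)

hup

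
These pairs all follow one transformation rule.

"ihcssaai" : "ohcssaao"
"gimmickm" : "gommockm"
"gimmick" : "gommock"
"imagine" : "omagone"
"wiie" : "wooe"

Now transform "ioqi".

ooqo

Each output is the input with this applied: replace every "i" with "o".
Doing the same to "ioqi": "ooqo".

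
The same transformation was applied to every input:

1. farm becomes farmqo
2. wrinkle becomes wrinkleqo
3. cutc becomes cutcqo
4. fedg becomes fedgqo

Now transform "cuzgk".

cuzgkqo

The pattern: append "qo".
So "cuzgk" becomes "cuzgkqo".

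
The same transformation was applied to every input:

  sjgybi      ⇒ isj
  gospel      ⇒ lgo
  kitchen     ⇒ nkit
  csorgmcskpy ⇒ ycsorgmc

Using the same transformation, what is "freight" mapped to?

tfre

The rule is to move the last character to the front, then delete the last 3 characters.
Doing the same to "freight": "tfre".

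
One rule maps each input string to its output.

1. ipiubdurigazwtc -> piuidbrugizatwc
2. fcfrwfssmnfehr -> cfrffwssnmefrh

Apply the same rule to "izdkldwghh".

The pattern: swap each adjacent pair of characters (1↔2, 3↔4, ...).
So "izdkldwghh" becomes "zikddlgwhh".

zikddlgwhh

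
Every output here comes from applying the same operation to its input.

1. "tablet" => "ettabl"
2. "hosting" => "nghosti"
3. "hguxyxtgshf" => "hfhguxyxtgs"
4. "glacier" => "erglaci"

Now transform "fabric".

icfabr

The rule is to move the last 2 characters to the front (rotate right by 2).
So "fabric" becomes "icfabr".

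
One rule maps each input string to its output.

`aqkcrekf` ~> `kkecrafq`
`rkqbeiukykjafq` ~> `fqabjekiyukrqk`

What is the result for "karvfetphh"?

Looking at the pairs, the operation is to take characters alternately from the front and the back (1st, last, 2nd, 2nd-last, ...), then move the first 3 characters to the end (rotate left by 3).
For "karvfetphh", step one produces "khahrpvtfe"; step two turns that into "hrpvtfekha".
(Check on "aqkcrekf": → "afqkkecr" → "kkecrafq" ✓)

hrpvtfekha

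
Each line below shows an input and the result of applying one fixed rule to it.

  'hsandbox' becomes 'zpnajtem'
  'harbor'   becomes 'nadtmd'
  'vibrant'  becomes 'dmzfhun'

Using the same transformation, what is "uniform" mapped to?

Each output is the input with this applied: move the first 3 characters to the end (rotate left by 3), then shift every letter 12 places forward in the alphabet (wrapping around).
On "uniform": the first step gives "formuni", and the second then gives "radygzu".

radygzu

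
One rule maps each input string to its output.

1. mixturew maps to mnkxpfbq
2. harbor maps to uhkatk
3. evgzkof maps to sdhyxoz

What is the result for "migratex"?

ktmxqfbz

Each output is the input with this applied: shift every letter 7 places backward in the alphabet (wrapping around), then move the first 3 characters to the end (rotate left by 3).
Starting from "migratex": after the first operation, "fbzktmxq"; after the second, "ktmxqfbz".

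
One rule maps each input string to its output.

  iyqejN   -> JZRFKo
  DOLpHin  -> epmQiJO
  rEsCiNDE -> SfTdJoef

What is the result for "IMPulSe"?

The rule is to flip the case of every letter, then shift every letter 1 place forward in the alphabet (wrapping around).
Applying both steps to "IMPulSe": "impULsE", then "jnqVMtF".

jnqVMtF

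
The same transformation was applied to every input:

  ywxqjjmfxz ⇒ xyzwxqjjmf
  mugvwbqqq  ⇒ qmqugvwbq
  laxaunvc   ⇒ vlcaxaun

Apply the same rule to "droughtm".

tdmrough

What's happening: swap the first and last characters, then move the last 2 characters to the front (rotate right by 2).
"droughtm" → "mroughtd" → "tdmrough".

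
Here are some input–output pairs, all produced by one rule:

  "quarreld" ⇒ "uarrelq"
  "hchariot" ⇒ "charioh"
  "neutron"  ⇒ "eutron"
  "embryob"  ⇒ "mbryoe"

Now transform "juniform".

Looking at the pairs, the operation is to delete the last character, then move the first character to the end.
Starting from "juniform": after the first operation, "junifor"; after the second, "uniforj".

uniforj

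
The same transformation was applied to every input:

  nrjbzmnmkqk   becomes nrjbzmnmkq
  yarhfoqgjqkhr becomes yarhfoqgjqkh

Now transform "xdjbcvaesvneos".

xdjbcvaesvneo

The pattern: delete the last character.
Doing the same to "xdjbcvaesvneos": "xdjbcvaesvneo".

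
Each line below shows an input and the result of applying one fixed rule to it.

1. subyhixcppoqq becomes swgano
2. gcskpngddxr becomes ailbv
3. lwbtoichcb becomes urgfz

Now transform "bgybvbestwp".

ezzqu

What's happening: shift every letter 2 places backward in the alphabet (wrapping around), then keep every other character starting from the second (positions 2nd, 4th, 6th, ...).
Working it through for "bgybvbestwp": intermediate "zewztzcqrun", final "ezzqu".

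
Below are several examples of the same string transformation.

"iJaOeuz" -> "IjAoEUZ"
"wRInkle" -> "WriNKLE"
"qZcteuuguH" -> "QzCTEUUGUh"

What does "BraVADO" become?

bRAvado

Looking at the pairs, the operation is to flip the case of every letter.
For "BraVADO" the result is "bRAvado".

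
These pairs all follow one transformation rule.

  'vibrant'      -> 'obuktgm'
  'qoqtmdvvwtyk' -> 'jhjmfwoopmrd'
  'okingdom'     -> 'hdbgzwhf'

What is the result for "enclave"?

Looking at the pairs, the operation is to shift every letter 7 places backward in the alphabet (wrapping around).
So "enclave" becomes "xgvetox".

xgvetox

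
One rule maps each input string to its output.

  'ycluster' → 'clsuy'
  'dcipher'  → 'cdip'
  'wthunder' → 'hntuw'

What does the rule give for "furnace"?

Rule — delete the last 3 characters, then sort the characters into alphabetical order.
Working it through for "furnace": intermediate "furn", final "fnru".

fnru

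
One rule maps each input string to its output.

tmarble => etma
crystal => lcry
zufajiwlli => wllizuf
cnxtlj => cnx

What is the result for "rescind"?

The pattern: move the first 3 characters to the end (rotate left by 3), then delete the first 3 characters.
For "rescind", step one produces "cindres"; step two turns that into "dres".

dres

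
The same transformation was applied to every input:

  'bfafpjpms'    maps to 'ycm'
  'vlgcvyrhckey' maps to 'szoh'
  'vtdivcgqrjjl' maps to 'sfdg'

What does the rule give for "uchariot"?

rxl

The pattern: keep one character in every 3, starting at position 1 (positions 1st, 4th, 7th, ...), then shift every letter 3 places backward in the alphabet (wrapping around).
Working it through for "uchariot": intermediate "uao", final "rxl".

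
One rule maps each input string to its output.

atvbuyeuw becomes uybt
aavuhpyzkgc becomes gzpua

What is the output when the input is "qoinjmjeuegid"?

ieemno

What's happening: reverse the string, then keep every other character starting from the second (positions 2nd, 4th, 6th, ...).
So "qoinjmjeuegid" becomes "ieemno".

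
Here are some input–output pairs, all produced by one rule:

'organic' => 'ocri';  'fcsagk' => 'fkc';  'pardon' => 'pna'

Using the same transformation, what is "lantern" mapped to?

In each case the input is transformed by: take characters alternately from the front and the back (1st, last, 2nd, 2nd-last, ...), then delete the last 3 characters.
"lantern" → "lnarnet" → "lnar".
(Check on "pardon": → "pnaord" → "pna" ✓)

lnar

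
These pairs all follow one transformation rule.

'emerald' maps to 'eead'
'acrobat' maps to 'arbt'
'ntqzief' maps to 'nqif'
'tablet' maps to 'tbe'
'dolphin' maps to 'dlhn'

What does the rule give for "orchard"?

ocad

The transformation: keep every other character starting from the first (positions 1st, 3rd, 5th, ...).
"orchard" → "ocad".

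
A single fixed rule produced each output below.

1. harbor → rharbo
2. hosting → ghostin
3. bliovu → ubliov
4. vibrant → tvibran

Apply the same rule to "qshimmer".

Rule — move the last character to the front.
On "qshimmer" that produces "rqshimme".

rqshimme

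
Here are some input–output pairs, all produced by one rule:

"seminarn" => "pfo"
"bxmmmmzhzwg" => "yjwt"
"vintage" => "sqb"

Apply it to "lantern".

iqk

Rule — keep one character in every 3, starting at position 1 (positions 1st, 4th, 7th, ...), then shift every letter 3 places backward in the alphabet (wrapping around).
Applying that to "lantern" gives "iqk".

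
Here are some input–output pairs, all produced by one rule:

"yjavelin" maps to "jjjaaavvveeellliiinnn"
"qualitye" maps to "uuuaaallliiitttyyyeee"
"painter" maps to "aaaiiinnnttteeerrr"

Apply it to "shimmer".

Each output is the input with this applied: delete the first character, then repeat every character 3 times.
On "shimmer": the first step gives "himmer", and the second then gives "hhhiiimmmmmmeeerrr".
(Check on "painter": → "ainter" → "aaaiiinnnttteeerrr" ✓)

hhhiiimmmmmmeeerrr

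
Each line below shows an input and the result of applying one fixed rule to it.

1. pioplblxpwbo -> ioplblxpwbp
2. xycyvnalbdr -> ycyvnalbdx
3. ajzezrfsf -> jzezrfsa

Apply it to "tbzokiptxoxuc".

What's happening: delete the last character, then move the first character to the end.
Working it through for "tbzokiptxoxuc": intermediate "tbzokiptxoxu", final "bzokiptxoxut".

bzokiptxoxut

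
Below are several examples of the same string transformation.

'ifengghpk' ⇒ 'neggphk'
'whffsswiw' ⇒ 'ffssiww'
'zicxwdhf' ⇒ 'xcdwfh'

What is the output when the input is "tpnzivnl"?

The transformation: swap each adjacent pair of characters (1↔2, 3↔4, ...), then delete the first 2 characters.
Applying both steps to "tpnzivnl": "ptznviln", then "znviln".
(Check on "ifengghpk": → "fineggphk" → "neggphk" ✓)

znviln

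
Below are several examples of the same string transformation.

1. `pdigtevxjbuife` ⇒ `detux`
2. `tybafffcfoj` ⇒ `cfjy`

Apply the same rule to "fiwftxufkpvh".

The pattern: keep one character in every 3, starting at position 2 (positions 2nd, 5th, 8th, ...), then sort the characters into alphabetical order.
"fiwftxufkpvh" → "fitv".

fitv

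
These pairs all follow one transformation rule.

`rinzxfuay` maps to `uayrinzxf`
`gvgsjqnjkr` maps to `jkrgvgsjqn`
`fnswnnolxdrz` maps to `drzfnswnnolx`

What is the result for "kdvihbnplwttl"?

In each case the input is transformed by: move the last 3 characters to the front (rotate right by 3).
Doing the same to "kdvihbnplwttl": "ttlkdvihbnplw".

ttlkdvihbnplw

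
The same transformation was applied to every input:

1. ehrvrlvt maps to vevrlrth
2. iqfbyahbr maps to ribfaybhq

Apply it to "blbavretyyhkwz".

What's happening: swap each adjacent pair of characters (1↔2, 3↔4, ...), then swap the first and last characters.
So "blbavretyyhkwz" becomes "wbabrvteyykhzl".

wbabrvteyykhzl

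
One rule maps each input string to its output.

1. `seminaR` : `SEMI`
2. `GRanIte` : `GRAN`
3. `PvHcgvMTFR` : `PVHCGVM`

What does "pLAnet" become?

The pattern: delete the last 3 characters, then convert every letter to uppercase.
Working it through for "pLAnet": intermediate "pLA", final "PLA".

PLA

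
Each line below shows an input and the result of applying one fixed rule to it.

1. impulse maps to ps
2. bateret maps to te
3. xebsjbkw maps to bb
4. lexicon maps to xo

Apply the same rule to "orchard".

The transformation: keep one character in every 3, starting at position 3 (positions 3rd, 6th, 9th, ...).
For "orchard" the result is "cr".

cr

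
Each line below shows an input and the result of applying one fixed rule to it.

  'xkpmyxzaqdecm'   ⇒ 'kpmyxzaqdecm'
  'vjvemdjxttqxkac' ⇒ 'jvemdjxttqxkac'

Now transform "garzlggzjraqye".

What's happening: delete the first character.
Doing the same to "garzlggzjraqye": "arzlggzjraqye".

arzlggzjraqye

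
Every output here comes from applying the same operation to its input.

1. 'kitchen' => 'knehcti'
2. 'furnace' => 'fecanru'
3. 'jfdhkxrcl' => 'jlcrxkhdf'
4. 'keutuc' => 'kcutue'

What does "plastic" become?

In each case the input is transformed by: reverse the string, then move the last character to the front.
"plastic" → "citsalp" → "pcitsal".

pcitsal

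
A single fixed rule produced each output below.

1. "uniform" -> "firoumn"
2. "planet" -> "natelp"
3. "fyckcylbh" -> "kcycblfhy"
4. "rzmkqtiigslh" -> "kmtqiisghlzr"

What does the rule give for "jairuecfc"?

Rule — move the first 2 characters to the end (rotate left by 2), then swap each adjacent pair of characters (1↔2, 3↔4, ...).
Doing the same to "jairuecfc": "rieufcjca".

rieufcjca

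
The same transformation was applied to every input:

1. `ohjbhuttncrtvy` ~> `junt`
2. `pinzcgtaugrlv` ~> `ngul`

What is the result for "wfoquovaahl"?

Looking at the pairs, the operation is to keep one character in every 3, starting at position 3 (positions 3rd, 6th, 9th, ...).
Doing the same to "wfoquovaahl": "ooa".

ooa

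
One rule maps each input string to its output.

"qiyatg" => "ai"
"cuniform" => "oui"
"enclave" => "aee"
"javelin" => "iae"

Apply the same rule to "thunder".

eu

Looking at the pairs, the operation is to move the last 3 characters to the front (rotate right by 3), then keep only the vowels.
On "thunder": the first step gives "derthun", and the second then gives "eu".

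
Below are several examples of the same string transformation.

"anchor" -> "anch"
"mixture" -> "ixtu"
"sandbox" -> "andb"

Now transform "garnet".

garn

The pattern: move the last 2 characters to the front (rotate right by 2), then keep only the last 4 characters.
Starting from "garnet": after the first operation, "etgarn"; after the second, "garn".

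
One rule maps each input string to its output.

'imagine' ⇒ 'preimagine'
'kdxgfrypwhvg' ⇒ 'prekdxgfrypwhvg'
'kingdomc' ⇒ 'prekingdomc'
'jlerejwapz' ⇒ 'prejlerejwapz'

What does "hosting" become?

The transformation: prepend "pre".
Doing the same to "hosting": "prehosting".

prehosting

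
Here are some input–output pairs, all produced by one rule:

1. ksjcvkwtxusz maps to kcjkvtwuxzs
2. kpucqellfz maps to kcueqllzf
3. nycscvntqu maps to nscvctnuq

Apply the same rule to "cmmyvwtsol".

Each output is the input with this applied: swap each adjacent pair of characters (1↔2, 3↔4, ...), then delete the first character.
On "cmmyvwtsol": the first step gives "mcymwvstlo", and the second then gives "cymwvstlo".

cymwvstlo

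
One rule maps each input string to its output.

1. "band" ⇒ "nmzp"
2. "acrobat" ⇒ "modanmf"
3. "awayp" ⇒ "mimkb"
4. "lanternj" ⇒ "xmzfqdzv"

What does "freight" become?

What's happening: shift every letter 12 places forward in the alphabet (wrapping around).
Doing the same to "freight": "rdqustf".

rdqustf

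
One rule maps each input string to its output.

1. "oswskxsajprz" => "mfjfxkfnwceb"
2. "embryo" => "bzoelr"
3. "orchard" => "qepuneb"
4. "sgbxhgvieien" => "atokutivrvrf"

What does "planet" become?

gynarc

The pattern: shift every letter 13 places forward in the alphabet (wrapping around) — i.e. ROT13, then swap the first and last characters.
On "planet": the first step gives "cynarg", and the second then gives "gynarc".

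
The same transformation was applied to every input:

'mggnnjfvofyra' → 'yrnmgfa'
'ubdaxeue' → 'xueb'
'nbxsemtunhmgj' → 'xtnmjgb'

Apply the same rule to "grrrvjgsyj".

In each case the input is transformed by: sort the characters into reverse alphabetical order, then keep every other character starting from the first (positions 1st, 3rd, 5th, ...).
Starting from "grrrvjgsyj": after the first operation, "yvsrrrjjgg"; after the second, "ysrjg".

ysrjg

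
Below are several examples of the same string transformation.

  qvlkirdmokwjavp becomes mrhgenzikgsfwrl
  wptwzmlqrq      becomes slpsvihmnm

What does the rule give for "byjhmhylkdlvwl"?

Looking at the pairs, the operation is to shift every letter 4 places backward in the alphabet (wrapping around).
"byjhmhylkdlvwl" → "xufdiduhgzhrsh".

xufdiduhgzhrsh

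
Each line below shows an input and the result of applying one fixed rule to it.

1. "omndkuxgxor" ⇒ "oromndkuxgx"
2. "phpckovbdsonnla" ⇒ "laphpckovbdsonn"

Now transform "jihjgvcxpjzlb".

The rule is to move the last 2 characters to the front (rotate right by 2).
Doing the same to "jihjgvcxpjzlb": "lbjihjgvcxpjz".

lbjihjgvcxpjz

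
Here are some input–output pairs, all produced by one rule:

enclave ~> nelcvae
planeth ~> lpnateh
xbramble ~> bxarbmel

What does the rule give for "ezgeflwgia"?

zeeglfgwai

The rule is to swap each adjacent pair of characters (1↔2, 3↔4, ...).
On "ezgeflwgia" that produces "zeeglfgwai".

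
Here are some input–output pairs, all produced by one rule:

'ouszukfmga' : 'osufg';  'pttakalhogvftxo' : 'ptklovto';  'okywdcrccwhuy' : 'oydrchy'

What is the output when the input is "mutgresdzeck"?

mtrszc

The transformation: keep every other character starting from the first (positions 1st, 3rd, 5th, ...).
Doing the same to "mutgresdzeck": "mtrszc".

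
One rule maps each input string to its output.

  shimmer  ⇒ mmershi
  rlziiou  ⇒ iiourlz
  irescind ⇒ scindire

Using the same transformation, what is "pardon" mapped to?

Looking at the pairs, the operation is to move the first 3 characters to the end (rotate left by 3).
On "pardon" that produces "donpar".

donpar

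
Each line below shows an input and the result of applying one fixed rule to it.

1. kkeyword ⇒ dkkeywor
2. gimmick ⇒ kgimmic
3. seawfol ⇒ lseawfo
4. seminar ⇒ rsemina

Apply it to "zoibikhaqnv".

The pattern: move the last character to the front.
Doing the same to "zoibikhaqnv": "vzoibikhaqn".

vzoibikhaqn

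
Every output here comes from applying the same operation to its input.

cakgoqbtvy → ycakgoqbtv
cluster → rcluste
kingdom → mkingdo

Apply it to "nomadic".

What's happening: move the last character to the front.
Doing the same to "nomadic": "cnomadi".

cnomadi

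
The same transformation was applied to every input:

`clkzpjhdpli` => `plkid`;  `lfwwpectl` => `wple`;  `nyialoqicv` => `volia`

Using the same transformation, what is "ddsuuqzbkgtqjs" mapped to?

What's happening: sort the characters into reverse alphabetical order, then keep every other character starting from the second (positions 2nd, 4th, 6th, ...).
Working it through for "ddsuuqzbkgtqjs": intermediate "zuutssqqkjgddb", final "utsqjdb".

utsqjdb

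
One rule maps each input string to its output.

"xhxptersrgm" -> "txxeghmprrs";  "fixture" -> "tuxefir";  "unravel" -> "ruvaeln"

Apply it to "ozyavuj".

The transformation: sort the characters into alphabetical order, then move the last 3 characters to the front (rotate right by 3).
For "ozyavuj", step one produces "ajouvyz"; step two turns that into "vyzajou".

vyzajou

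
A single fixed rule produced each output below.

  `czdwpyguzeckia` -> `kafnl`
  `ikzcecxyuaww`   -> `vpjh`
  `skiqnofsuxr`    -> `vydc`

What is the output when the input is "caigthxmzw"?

The pattern: keep one character in every 3, starting at position 2 (positions 2nd, 5th, 8th, ...), then shift every letter 11 places forward in the alphabet (wrapping around).
Working it through for "caigthxmzw": intermediate "atm", final "lex".

lex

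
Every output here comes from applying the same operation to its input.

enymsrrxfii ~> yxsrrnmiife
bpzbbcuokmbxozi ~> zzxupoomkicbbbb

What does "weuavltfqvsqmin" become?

What's happening: sort the characters into reverse alphabetical order.
"weuavltfqvsqmin" → "wvvutsqqnmlifea".

wvvutsqqnmlifea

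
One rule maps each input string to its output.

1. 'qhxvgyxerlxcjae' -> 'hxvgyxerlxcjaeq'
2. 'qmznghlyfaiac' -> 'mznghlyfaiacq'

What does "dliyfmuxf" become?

liyfmuxfd

Rule — move the first character to the end.
For "dliyfmuxf" the result is "liyfmuxfd".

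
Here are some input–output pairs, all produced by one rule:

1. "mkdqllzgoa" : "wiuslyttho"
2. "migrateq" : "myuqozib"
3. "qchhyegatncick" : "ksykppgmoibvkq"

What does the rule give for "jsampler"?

mzraiuxt

Rule — shift every letter 8 places forward in the alphabet (wrapping around), then move the last 2 characters to the front (rotate right by 2).
On "jsampler" that produces "mzraiuxt".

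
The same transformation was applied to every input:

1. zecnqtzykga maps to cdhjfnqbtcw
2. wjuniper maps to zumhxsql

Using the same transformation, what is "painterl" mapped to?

sodulhqw

What's happening: take characters alternately from the front and the back (1st, last, 2nd, 2nd-last, ...), then shift every letter 3 places forward in the alphabet (wrapping around).
Starting from "painterl": after the first operation, "plarient"; after the second, "sodulhqw".
(Check on "wjuniper": → "wrjeupni" → "zumhxsql" ✓)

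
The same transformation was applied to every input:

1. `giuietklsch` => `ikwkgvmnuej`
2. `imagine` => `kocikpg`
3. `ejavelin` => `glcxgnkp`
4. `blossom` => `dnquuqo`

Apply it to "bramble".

dtcodng

The transformation: shift every letter 2 places forward in the alphabet (wrapping around).
Doing the same to "bramble": "dtcodng".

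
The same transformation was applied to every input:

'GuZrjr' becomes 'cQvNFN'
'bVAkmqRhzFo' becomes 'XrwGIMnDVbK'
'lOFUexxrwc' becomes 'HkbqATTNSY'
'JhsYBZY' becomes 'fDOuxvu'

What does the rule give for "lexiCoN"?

The rule is to flip the case of every letter, then shift every letter 4 places backward in the alphabet (wrapping around).
For "lexiCoN", step one produces "LEXIcOn"; step two turns that into "HATEyKj".

HATEyKj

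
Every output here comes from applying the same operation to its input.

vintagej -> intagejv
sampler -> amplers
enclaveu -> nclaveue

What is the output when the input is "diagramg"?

The pattern: move the first character to the end.
Doing the same to "diagramg": "iagramgd".

iagramgd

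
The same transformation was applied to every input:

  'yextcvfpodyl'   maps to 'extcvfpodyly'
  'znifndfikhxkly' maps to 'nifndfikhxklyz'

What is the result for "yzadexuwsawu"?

The transformation: move the first character to the end.
On "yzadexuwsawu" that produces "zadexuwsawuy".

zadexuwsawuy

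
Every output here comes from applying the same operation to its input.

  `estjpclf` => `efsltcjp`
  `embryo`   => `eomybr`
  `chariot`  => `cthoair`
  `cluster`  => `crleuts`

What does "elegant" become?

Each output is the input with this applied: take characters alternately from the front and the back (1st, last, 2nd, 2nd-last, ...).
Applying that to "elegant" gives "etlneag".

etlneag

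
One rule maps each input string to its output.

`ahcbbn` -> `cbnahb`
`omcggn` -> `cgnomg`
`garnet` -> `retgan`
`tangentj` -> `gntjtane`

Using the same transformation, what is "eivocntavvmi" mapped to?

navvmieivoct

Looking at the pairs, the operation is to swap the front and back halves of the string, then swap the first and last characters.
Working it through for "eivocntavvmi": intermediate "tavvmieivocn", final "navvmieivoct".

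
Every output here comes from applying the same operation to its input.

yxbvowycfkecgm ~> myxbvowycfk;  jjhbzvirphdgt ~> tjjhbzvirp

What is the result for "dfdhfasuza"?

adfdhfa

Looking at the pairs, the operation is to move the last character to the front, then delete the last 3 characters.
"dfdhfasuza" → "adfdhfa".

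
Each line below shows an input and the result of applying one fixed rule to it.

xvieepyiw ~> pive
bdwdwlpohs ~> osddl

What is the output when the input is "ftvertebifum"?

fmtetb

What's happening: keep every other character starting from the second (positions 2nd, 4th, 6th, ...), then move the last 2 characters to the front (rotate right by 2).
On "ftvertebifum": the first step gives "tetbfm", and the second then gives "fmtetb".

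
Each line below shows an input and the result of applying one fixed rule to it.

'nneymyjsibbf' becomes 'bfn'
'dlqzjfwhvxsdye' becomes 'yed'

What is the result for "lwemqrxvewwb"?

wbl

The transformation: move the first character to the end, then keep only the last 3 characters.
Applying both steps to "lwemqrxvewwb": "wemqrxvewwbl", then "wbl".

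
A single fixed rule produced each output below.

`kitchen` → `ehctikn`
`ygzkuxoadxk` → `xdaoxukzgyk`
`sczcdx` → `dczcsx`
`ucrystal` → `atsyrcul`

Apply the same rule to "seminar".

animesr

The transformation: reverse the string, then move the first character to the end.
So "seminar" becomes "animesr".
(Check on "ygzkuxoadxk": → "kxdaoxukzgy" → "xdaoxukzgyk" ✓)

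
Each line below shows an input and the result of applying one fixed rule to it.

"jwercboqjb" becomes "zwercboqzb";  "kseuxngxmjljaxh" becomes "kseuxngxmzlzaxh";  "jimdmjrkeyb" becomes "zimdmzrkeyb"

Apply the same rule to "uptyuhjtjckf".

uptyuhztzckf

The rule is to replace every "j" with "z".
Applying that to "uptyuhjtjckf" gives "uptyuhztzckf".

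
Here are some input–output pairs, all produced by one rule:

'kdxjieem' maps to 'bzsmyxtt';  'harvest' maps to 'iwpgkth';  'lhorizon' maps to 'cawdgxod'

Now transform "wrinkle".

tlgxcza

Each output is the input with this applied: move the last character to the front, then shift every letter 11 places backward in the alphabet (wrapping around).
"wrinkle" → "ewrinkl" → "tlgxcza".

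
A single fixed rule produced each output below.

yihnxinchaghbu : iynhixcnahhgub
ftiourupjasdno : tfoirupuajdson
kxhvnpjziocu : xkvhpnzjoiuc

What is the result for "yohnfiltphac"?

Each output is the input with this applied: swap each adjacent pair of characters (1↔2, 3↔4, ...).
So "yohnfiltphac" becomes "oynhiftlhpca".

oynhiftlhpca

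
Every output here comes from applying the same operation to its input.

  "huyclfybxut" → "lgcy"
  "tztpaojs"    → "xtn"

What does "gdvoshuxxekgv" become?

ksyiz

The transformation: keep one character in every 3, starting at position 1 (positions 1st, 4th, 7th, ...), then shift every letter 4 places forward in the alphabet (wrapping around).
On "gdvoshuxxekgv": the first step gives "gouev", and the second then gives "ksyiz".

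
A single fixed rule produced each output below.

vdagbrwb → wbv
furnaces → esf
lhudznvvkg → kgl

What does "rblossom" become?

omr

The pattern: move the first character to the end, then keep only the last 3 characters.
Applying that to "rblossom" gives "omr".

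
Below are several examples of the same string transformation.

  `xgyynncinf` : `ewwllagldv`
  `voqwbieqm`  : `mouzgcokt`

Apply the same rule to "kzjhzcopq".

xhfxamnoi

What's happening: move the first character to the end, then shift every letter 2 places backward in the alphabet (wrapping around).
"kzjhzcopq" → "zjhzcopqk" → "xhfxamnoi".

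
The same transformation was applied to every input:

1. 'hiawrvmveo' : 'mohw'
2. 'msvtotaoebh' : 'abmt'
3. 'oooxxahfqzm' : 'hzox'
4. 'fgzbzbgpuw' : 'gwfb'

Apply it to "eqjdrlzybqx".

zqed

Each output is the input with this applied: keep one character in every 3, starting at position 1 (positions 1st, 4th, 7th, ...), then move the first 2 characters to the end (rotate left by 2).
Starting from "eqjdrlzybqx": after the first operation, "edzq"; after the second, "zqed".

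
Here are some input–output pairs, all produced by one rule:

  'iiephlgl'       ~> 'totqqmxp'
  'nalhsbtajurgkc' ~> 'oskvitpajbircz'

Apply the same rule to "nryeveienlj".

The pattern: move the last 3 characters to the front (rotate right by 3), then shift every letter 8 places forward in the alphabet (wrapping around).
For "nryeveienlj", step one produces "nljnryeveie"; step two turns that into "vtrvzgmdmqm".

vtrvzgmdmqm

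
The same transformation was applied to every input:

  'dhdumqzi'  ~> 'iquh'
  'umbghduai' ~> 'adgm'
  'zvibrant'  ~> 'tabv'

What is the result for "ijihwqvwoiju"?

Looking at the pairs, the operation is to keep every other character starting from the second (positions 2nd, 4th, 6th, ...), then reverse the string.
Starting from "ijihwqvwoiju": after the first operation, "jhqwiu"; after the second, "uiwqhj".

uiwqhj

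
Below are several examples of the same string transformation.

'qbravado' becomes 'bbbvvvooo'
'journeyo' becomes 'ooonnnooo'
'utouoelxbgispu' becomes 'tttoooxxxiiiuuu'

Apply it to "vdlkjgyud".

dddjjjuuu

Each output is the input with this applied: keep one character in every 3, starting at position 2 (positions 2nd, 5th, 8th, ...), then repeat every character 3 times.
"vdlkjgyud" → "dju" → "dddjjjuuu".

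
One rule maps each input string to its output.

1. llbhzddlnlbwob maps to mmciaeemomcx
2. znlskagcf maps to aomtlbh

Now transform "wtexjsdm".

xufykt

Rule — shift every letter 1 place forward in the alphabet (wrapping around), then delete the last 2 characters.
For "wtexjsdm", step one produces "xufykten"; step two turns that into "xufykt".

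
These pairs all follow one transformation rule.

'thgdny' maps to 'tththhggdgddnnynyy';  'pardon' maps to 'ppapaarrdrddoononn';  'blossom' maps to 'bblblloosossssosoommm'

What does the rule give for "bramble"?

The rule is to repeat every character 3 times, then swap each adjacent pair of characters (1↔2, 3↔4, ...).
Doing the same to "bramble": "bbrbrraamammbblblleee".

bbrbrraamammbblblleee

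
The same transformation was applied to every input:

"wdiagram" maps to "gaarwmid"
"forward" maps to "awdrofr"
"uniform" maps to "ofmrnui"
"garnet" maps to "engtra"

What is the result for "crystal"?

The rule is to move the first 3 characters to the end (rotate left by 3), then swap each adjacent pair of characters (1↔2, 3↔4, ...).
Doing the same to "crystal": "tslarcy".

tslarcy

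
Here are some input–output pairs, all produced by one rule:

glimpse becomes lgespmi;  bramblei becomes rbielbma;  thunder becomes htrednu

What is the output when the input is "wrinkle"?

The pattern: move the first 2 characters to the end (rotate left by 2), then reverse the string.
On "wrinkle": the first step gives "inklewr", and the second then gives "rwelkni".

rwelkni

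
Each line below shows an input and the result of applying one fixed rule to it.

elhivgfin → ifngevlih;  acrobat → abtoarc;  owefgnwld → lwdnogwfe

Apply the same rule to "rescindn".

dnnirces

Looking at the pairs, the operation is to move the last 2 characters to the front (rotate right by 2), then take characters alternately from the front and the back (1st, last, 2nd, 2nd-last, ...).
Applying both steps to "rescindn": "dnrescin", then "dnnirces".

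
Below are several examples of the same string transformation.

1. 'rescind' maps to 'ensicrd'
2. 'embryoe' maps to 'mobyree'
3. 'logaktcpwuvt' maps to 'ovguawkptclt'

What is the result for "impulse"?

The rule is to take characters alternately from the front and the back (1st, last, 2nd, 2nd-last, ...), then move the first 2 characters to the end (rotate left by 2).
For "impulse", step one produces "iemsplu"; step two turns that into "mspluie".

mspluie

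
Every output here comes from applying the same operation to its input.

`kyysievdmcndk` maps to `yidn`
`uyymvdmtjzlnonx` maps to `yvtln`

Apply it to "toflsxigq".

osg

Looking at the pairs, the operation is to keep one character in every 3, starting at position 2 (positions 2nd, 5th, 8th, ...).
For "toflsxigq" the result is "osg".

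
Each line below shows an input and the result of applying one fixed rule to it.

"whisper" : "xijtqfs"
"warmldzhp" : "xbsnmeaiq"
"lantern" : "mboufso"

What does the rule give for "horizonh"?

In each case the input is transformed by: shift every letter 1 place forward in the alphabet (wrapping around).
So "horizonh" becomes "ipsjapoi".

ipsjapoi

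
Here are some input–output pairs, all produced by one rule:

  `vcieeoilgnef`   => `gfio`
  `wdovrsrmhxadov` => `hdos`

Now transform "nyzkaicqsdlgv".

Rule — keep one character in every 3, starting at position 3 (positions 3rd, 6th, 9th, ...), then swap the front and back halves of the string.
Applying that to "nyzkaicqsdlgv" gives "sgzi".

sgzi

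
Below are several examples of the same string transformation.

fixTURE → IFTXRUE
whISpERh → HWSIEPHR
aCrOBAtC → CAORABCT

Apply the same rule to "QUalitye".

In each case the input is transformed by: swap each adjacent pair of characters (1↔2, 3↔4, ...), then convert every letter to uppercase.
For "QUalitye", step one produces "UQlatiey"; step two turns that into "UQLATIEY".

UQLATIEY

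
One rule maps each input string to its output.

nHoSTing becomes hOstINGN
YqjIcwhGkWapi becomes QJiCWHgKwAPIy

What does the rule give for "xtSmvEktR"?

TsMVeKTrX

Each output is the input with this applied: flip the case of every letter, then move the first character to the end.
On "xtSmvEktR": the first step gives "XTsMVeKTr", and the second then gives "TsMVeKTrX".
(Check on "YqjIcwhGkWapi": → "yQJiCWHgKwAPI" → "QJiCWHgKwAPIy" ✓)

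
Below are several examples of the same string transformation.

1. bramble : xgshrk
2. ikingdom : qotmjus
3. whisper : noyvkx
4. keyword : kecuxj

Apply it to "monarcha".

The pattern: shift every letter 6 places forward in the alphabet (wrapping around), then delete the first character.
For "monarcha", step one produces "sutgxing"; step two turns that into "utgxing".
(Check on "ikingdom": → "oqotmjus" → "qotmjus" ✓)

utgxing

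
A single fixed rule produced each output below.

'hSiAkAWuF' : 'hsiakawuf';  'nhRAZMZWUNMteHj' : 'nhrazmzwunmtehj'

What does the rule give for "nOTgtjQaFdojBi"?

notgtjqafdojbi

Rule — convert every letter to lowercase.
Doing the same to "nOTgtjQaFdojBi": "notgtjqafdojbi".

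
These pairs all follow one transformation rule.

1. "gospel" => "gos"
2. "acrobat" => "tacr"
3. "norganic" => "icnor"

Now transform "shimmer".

rshi

Each output is the input with this applied: move the first 3 characters to the end (rotate left by 3), then delete the first 3 characters.
Starting from "shimmer": after the first operation, "mmershi"; after the second, "rshi".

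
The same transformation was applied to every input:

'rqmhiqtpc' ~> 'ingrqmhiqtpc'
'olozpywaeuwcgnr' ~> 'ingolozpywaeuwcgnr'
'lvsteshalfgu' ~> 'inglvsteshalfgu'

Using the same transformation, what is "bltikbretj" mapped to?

What's happening: prepend "ing".
On "bltikbretj" that produces "ingbltikbretj".

ingbltikbretj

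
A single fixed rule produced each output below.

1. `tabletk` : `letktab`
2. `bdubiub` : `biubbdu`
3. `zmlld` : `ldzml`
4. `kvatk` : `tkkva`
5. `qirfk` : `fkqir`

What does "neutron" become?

tronneu

The pattern: move the first 3 characters to the end (rotate left by 3).
"neutron" → "tronneu".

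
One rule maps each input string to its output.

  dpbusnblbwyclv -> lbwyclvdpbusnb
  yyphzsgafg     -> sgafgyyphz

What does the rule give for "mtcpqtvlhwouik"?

In each case the input is transformed by: swap the front and back halves of the string.
"mtcpqtvlhwouik" → "lhwouikmtcpqtv".

lhwouikmtcpqtv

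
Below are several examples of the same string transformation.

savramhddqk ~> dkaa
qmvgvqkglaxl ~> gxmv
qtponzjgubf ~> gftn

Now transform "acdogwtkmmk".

kkcg

In each case the input is transformed by: keep one character in every 3, starting at position 2 (positions 2nd, 5th, 8th, ...), then move the first 2 characters to the end (rotate left by 2).
For "acdogwtkmmk", step one produces "cgkk"; step two turns that into "kkcg".
(Check on "savramhddqk": → "aadk" → "dkaa" ✓)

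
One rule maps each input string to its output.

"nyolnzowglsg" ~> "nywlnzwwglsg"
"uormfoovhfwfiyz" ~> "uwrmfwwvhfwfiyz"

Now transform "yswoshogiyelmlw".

Looking at the pairs, the operation is to replace every "o" with "w".
For "yswoshogiyelmlw" the result is "yswwshwgiyelmlw".

yswwshwgiyelmlw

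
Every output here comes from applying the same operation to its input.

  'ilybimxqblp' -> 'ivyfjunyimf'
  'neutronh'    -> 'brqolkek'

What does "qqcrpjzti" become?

nzomgwqfn

Rule — shift every letter 3 places backward in the alphabet (wrapping around), then move the first character to the end.
For "qqcrpjzti" the result is "nzomgwqfn".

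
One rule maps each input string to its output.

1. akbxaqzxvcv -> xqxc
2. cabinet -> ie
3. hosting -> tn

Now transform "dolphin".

pi

The rule is to delete the first 2 characters, then keep every other character starting from the second (positions 2nd, 4th, 6th, ...).
For "dolphin", step one produces "lphin"; step two turns that into "pi".
(Check on "akbxaqzxvcv": → "bxaqzxvcv" → "xqxc" ✓)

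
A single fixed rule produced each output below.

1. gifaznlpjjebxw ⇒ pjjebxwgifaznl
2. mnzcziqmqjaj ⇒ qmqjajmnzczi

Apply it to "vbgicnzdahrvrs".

Looking at the pairs, the operation is to swap the front and back halves of the string.
For "vbgicnzdahrvrs" the result is "dahrvrsvbgicnz".

dahrvrsvbgicnz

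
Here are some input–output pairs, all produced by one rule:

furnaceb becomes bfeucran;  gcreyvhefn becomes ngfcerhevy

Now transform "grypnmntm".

mgtrnympn

The transformation: reverse the string, then take characters alternately from the front and the back (1st, last, 2nd, 2nd-last, ...).
"grypnmntm" → "mtnmnpyrg" → "mgtrnympn".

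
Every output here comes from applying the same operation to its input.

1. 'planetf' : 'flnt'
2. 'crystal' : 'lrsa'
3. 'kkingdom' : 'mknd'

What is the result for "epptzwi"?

Each output is the input with this applied: move the last character to the front, then keep every other character starting from the first (positions 1st, 3rd, 5th, ...).
"epptzwi" → "iepptzw" → "iptw".

iptw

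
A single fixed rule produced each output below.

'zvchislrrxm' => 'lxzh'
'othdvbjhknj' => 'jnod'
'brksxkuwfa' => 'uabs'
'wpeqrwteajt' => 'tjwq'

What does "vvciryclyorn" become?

covi

The transformation: keep one character in every 3, starting at position 1 (positions 1st, 4th, 7th, ...), then move the first 2 characters to the end (rotate left by 2).
On "vvciryclyorn": the first step gives "vico", and the second then gives "covi".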